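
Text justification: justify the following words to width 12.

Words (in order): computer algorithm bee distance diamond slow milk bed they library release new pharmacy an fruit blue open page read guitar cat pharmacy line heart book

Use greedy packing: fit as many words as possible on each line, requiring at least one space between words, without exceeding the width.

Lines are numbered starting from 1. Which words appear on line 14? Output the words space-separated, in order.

Answer: book

Derivation:
Line 1: ['computer'] (min_width=8, slack=4)
Line 2: ['algorithm'] (min_width=9, slack=3)
Line 3: ['bee', 'distance'] (min_width=12, slack=0)
Line 4: ['diamond', 'slow'] (min_width=12, slack=0)
Line 5: ['milk', 'bed'] (min_width=8, slack=4)
Line 6: ['they', 'library'] (min_width=12, slack=0)
Line 7: ['release', 'new'] (min_width=11, slack=1)
Line 8: ['pharmacy', 'an'] (min_width=11, slack=1)
Line 9: ['fruit', 'blue'] (min_width=10, slack=2)
Line 10: ['open', 'page'] (min_width=9, slack=3)
Line 11: ['read', 'guitar'] (min_width=11, slack=1)
Line 12: ['cat', 'pharmacy'] (min_width=12, slack=0)
Line 13: ['line', 'heart'] (min_width=10, slack=2)
Line 14: ['book'] (min_width=4, slack=8)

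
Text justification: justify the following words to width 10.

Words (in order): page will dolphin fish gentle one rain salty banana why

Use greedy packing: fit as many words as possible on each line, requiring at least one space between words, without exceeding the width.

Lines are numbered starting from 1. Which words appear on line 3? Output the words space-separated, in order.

Line 1: ['page', 'will'] (min_width=9, slack=1)
Line 2: ['dolphin'] (min_width=7, slack=3)
Line 3: ['fish'] (min_width=4, slack=6)
Line 4: ['gentle', 'one'] (min_width=10, slack=0)
Line 5: ['rain', 'salty'] (min_width=10, slack=0)
Line 6: ['banana', 'why'] (min_width=10, slack=0)

Answer: fish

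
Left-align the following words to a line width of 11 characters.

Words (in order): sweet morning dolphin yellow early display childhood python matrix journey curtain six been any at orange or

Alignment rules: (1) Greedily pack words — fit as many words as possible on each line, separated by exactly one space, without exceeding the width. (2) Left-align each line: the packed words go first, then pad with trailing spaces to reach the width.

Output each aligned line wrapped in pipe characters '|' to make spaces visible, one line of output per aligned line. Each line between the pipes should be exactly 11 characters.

Answer: |sweet      |
|morning    |
|dolphin    |
|yellow     |
|early      |
|display    |
|childhood  |
|python     |
|matrix     |
|journey    |
|curtain six|
|been any at|
|orange or  |

Derivation:
Line 1: ['sweet'] (min_width=5, slack=6)
Line 2: ['morning'] (min_width=7, slack=4)
Line 3: ['dolphin'] (min_width=7, slack=4)
Line 4: ['yellow'] (min_width=6, slack=5)
Line 5: ['early'] (min_width=5, slack=6)
Line 6: ['display'] (min_width=7, slack=4)
Line 7: ['childhood'] (min_width=9, slack=2)
Line 8: ['python'] (min_width=6, slack=5)
Line 9: ['matrix'] (min_width=6, slack=5)
Line 10: ['journey'] (min_width=7, slack=4)
Line 11: ['curtain', 'six'] (min_width=11, slack=0)
Line 12: ['been', 'any', 'at'] (min_width=11, slack=0)
Line 13: ['orange', 'or'] (min_width=9, slack=2)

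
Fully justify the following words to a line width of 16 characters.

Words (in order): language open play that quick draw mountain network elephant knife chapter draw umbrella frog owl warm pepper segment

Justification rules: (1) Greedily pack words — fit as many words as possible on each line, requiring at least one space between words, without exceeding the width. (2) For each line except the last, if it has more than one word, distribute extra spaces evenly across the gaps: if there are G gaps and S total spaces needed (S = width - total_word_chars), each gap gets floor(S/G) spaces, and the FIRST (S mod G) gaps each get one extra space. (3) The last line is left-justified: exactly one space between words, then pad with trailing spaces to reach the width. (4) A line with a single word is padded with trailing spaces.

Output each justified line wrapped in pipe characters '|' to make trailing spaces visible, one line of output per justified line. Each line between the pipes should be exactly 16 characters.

Answer: |language    open|
|play  that quick|
|draw    mountain|
|network elephant|
|knife    chapter|
|draw    umbrella|
|frog   owl  warm|
|pepper segment  |

Derivation:
Line 1: ['language', 'open'] (min_width=13, slack=3)
Line 2: ['play', 'that', 'quick'] (min_width=15, slack=1)
Line 3: ['draw', 'mountain'] (min_width=13, slack=3)
Line 4: ['network', 'elephant'] (min_width=16, slack=0)
Line 5: ['knife', 'chapter'] (min_width=13, slack=3)
Line 6: ['draw', 'umbrella'] (min_width=13, slack=3)
Line 7: ['frog', 'owl', 'warm'] (min_width=13, slack=3)
Line 8: ['pepper', 'segment'] (min_width=14, slack=2)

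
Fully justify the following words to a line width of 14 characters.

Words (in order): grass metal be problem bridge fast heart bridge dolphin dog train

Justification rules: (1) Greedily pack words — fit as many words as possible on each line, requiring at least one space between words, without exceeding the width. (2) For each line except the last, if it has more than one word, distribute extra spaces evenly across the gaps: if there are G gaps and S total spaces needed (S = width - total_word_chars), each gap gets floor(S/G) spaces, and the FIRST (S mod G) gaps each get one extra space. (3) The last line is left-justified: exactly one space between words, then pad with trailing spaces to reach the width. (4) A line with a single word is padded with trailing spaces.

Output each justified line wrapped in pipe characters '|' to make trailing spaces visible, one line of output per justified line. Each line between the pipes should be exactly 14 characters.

Answer: |grass metal be|
|problem bridge|
|fast     heart|
|bridge dolphin|
|dog train     |

Derivation:
Line 1: ['grass', 'metal', 'be'] (min_width=14, slack=0)
Line 2: ['problem', 'bridge'] (min_width=14, slack=0)
Line 3: ['fast', 'heart'] (min_width=10, slack=4)
Line 4: ['bridge', 'dolphin'] (min_width=14, slack=0)
Line 5: ['dog', 'train'] (min_width=9, slack=5)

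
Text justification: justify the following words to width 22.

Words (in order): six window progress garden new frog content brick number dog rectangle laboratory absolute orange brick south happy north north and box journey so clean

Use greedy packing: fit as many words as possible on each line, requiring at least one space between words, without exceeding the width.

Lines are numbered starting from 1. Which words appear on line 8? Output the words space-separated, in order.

Line 1: ['six', 'window', 'progress'] (min_width=19, slack=3)
Line 2: ['garden', 'new', 'frog'] (min_width=15, slack=7)
Line 3: ['content', 'brick', 'number'] (min_width=20, slack=2)
Line 4: ['dog', 'rectangle'] (min_width=13, slack=9)
Line 5: ['laboratory', 'absolute'] (min_width=19, slack=3)
Line 6: ['orange', 'brick', 'south'] (min_width=18, slack=4)
Line 7: ['happy', 'north', 'north', 'and'] (min_width=21, slack=1)
Line 8: ['box', 'journey', 'so', 'clean'] (min_width=20, slack=2)

Answer: box journey so clean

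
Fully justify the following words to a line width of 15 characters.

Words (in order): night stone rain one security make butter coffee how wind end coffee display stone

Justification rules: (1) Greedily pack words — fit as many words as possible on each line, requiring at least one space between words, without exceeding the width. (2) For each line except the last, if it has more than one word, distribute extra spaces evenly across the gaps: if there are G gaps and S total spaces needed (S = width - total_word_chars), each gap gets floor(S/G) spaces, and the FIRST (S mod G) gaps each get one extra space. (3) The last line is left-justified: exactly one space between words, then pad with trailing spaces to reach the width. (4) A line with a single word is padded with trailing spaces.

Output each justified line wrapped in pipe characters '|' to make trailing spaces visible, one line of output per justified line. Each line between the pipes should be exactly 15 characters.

Line 1: ['night', 'stone'] (min_width=11, slack=4)
Line 2: ['rain', 'one'] (min_width=8, slack=7)
Line 3: ['security', 'make'] (min_width=13, slack=2)
Line 4: ['butter', 'coffee'] (min_width=13, slack=2)
Line 5: ['how', 'wind', 'end'] (min_width=12, slack=3)
Line 6: ['coffee', 'display'] (min_width=14, slack=1)
Line 7: ['stone'] (min_width=5, slack=10)

Answer: |night     stone|
|rain        one|
|security   make|
|butter   coffee|
|how   wind  end|
|coffee  display|
|stone          |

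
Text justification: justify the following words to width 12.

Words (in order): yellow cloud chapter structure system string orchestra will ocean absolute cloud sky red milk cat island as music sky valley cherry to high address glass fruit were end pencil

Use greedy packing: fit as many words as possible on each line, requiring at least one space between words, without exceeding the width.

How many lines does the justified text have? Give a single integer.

Line 1: ['yellow', 'cloud'] (min_width=12, slack=0)
Line 2: ['chapter'] (min_width=7, slack=5)
Line 3: ['structure'] (min_width=9, slack=3)
Line 4: ['system'] (min_width=6, slack=6)
Line 5: ['string'] (min_width=6, slack=6)
Line 6: ['orchestra'] (min_width=9, slack=3)
Line 7: ['will', 'ocean'] (min_width=10, slack=2)
Line 8: ['absolute'] (min_width=8, slack=4)
Line 9: ['cloud', 'sky'] (min_width=9, slack=3)
Line 10: ['red', 'milk', 'cat'] (min_width=12, slack=0)
Line 11: ['island', 'as'] (min_width=9, slack=3)
Line 12: ['music', 'sky'] (min_width=9, slack=3)
Line 13: ['valley'] (min_width=6, slack=6)
Line 14: ['cherry', 'to'] (min_width=9, slack=3)
Line 15: ['high', 'address'] (min_width=12, slack=0)
Line 16: ['glass', 'fruit'] (min_width=11, slack=1)
Line 17: ['were', 'end'] (min_width=8, slack=4)
Line 18: ['pencil'] (min_width=6, slack=6)
Total lines: 18

Answer: 18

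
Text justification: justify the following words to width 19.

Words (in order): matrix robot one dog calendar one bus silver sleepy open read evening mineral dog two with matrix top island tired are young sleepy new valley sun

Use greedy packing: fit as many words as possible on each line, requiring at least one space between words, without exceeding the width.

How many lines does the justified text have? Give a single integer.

Answer: 9

Derivation:
Line 1: ['matrix', 'robot', 'one'] (min_width=16, slack=3)
Line 2: ['dog', 'calendar', 'one'] (min_width=16, slack=3)
Line 3: ['bus', 'silver', 'sleepy'] (min_width=17, slack=2)
Line 4: ['open', 'read', 'evening'] (min_width=17, slack=2)
Line 5: ['mineral', 'dog', 'two'] (min_width=15, slack=4)
Line 6: ['with', 'matrix', 'top'] (min_width=15, slack=4)
Line 7: ['island', 'tired', 'are'] (min_width=16, slack=3)
Line 8: ['young', 'sleepy', 'new'] (min_width=16, slack=3)
Line 9: ['valley', 'sun'] (min_width=10, slack=9)
Total lines: 9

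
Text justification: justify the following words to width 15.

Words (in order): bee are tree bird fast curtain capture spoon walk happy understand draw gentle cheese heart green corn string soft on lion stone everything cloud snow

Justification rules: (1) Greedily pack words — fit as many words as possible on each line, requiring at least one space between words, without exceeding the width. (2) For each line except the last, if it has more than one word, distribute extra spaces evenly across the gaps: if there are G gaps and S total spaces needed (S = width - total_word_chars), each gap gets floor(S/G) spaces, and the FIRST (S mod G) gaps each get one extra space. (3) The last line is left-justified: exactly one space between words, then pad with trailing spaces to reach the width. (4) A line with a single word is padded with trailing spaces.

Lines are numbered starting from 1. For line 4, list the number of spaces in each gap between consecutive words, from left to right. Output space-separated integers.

Answer: 6

Derivation:
Line 1: ['bee', 'are', 'tree'] (min_width=12, slack=3)
Line 2: ['bird', 'fast'] (min_width=9, slack=6)
Line 3: ['curtain', 'capture'] (min_width=15, slack=0)
Line 4: ['spoon', 'walk'] (min_width=10, slack=5)
Line 5: ['happy'] (min_width=5, slack=10)
Line 6: ['understand', 'draw'] (min_width=15, slack=0)
Line 7: ['gentle', 'cheese'] (min_width=13, slack=2)
Line 8: ['heart', 'green'] (min_width=11, slack=4)
Line 9: ['corn', 'string'] (min_width=11, slack=4)
Line 10: ['soft', 'on', 'lion'] (min_width=12, slack=3)
Line 11: ['stone'] (min_width=5, slack=10)
Line 12: ['everything'] (min_width=10, slack=5)
Line 13: ['cloud', 'snow'] (min_width=10, slack=5)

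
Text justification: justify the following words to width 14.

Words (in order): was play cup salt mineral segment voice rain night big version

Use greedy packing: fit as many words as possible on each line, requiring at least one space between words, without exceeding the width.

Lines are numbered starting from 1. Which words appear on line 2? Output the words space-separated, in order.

Line 1: ['was', 'play', 'cup'] (min_width=12, slack=2)
Line 2: ['salt', 'mineral'] (min_width=12, slack=2)
Line 3: ['segment', 'voice'] (min_width=13, slack=1)
Line 4: ['rain', 'night', 'big'] (min_width=14, slack=0)
Line 5: ['version'] (min_width=7, slack=7)

Answer: salt mineral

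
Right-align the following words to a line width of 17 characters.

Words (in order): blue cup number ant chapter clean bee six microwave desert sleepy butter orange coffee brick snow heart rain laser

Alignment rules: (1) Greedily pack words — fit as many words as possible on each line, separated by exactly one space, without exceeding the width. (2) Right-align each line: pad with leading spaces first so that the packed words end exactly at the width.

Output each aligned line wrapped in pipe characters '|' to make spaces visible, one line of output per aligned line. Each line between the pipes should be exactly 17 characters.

Line 1: ['blue', 'cup', 'number'] (min_width=15, slack=2)
Line 2: ['ant', 'chapter', 'clean'] (min_width=17, slack=0)
Line 3: ['bee', 'six', 'microwave'] (min_width=17, slack=0)
Line 4: ['desert', 'sleepy'] (min_width=13, slack=4)
Line 5: ['butter', 'orange'] (min_width=13, slack=4)
Line 6: ['coffee', 'brick', 'snow'] (min_width=17, slack=0)
Line 7: ['heart', 'rain', 'laser'] (min_width=16, slack=1)

Answer: |  blue cup number|
|ant chapter clean|
|bee six microwave|
|    desert sleepy|
|    butter orange|
|coffee brick snow|
| heart rain laser|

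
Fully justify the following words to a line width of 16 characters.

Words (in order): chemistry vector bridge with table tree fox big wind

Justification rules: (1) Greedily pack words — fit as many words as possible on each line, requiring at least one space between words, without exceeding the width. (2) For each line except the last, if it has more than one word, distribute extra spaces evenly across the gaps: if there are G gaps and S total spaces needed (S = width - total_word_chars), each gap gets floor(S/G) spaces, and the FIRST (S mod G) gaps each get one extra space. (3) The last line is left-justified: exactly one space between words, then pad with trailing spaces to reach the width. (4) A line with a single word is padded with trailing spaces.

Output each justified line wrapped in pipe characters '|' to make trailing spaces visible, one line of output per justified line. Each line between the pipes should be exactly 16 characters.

Answer: |chemistry vector|
|bridge      with|
|table  tree  fox|
|big wind        |

Derivation:
Line 1: ['chemistry', 'vector'] (min_width=16, slack=0)
Line 2: ['bridge', 'with'] (min_width=11, slack=5)
Line 3: ['table', 'tree', 'fox'] (min_width=14, slack=2)
Line 4: ['big', 'wind'] (min_width=8, slack=8)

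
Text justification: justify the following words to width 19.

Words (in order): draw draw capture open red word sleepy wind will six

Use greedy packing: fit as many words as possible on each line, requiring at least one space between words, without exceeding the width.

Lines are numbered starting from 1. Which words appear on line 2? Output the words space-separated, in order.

Answer: open red word

Derivation:
Line 1: ['draw', 'draw', 'capture'] (min_width=17, slack=2)
Line 2: ['open', 'red', 'word'] (min_width=13, slack=6)
Line 3: ['sleepy', 'wind', 'will'] (min_width=16, slack=3)
Line 4: ['six'] (min_width=3, slack=16)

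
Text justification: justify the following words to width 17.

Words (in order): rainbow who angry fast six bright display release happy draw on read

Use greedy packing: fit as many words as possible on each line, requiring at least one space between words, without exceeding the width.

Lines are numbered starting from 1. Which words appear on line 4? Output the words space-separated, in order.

Line 1: ['rainbow', 'who', 'angry'] (min_width=17, slack=0)
Line 2: ['fast', 'six', 'bright'] (min_width=15, slack=2)
Line 3: ['display', 'release'] (min_width=15, slack=2)
Line 4: ['happy', 'draw', 'on'] (min_width=13, slack=4)
Line 5: ['read'] (min_width=4, slack=13)

Answer: happy draw on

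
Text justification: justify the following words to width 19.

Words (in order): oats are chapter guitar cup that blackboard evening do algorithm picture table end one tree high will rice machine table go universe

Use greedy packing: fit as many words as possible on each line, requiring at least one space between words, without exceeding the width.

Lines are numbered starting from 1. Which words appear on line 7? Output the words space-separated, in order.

Answer: rice machine table

Derivation:
Line 1: ['oats', 'are', 'chapter'] (min_width=16, slack=3)
Line 2: ['guitar', 'cup', 'that'] (min_width=15, slack=4)
Line 3: ['blackboard', 'evening'] (min_width=18, slack=1)
Line 4: ['do', 'algorithm'] (min_width=12, slack=7)
Line 5: ['picture', 'table', 'end'] (min_width=17, slack=2)
Line 6: ['one', 'tree', 'high', 'will'] (min_width=18, slack=1)
Line 7: ['rice', 'machine', 'table'] (min_width=18, slack=1)
Line 8: ['go', 'universe'] (min_width=11, slack=8)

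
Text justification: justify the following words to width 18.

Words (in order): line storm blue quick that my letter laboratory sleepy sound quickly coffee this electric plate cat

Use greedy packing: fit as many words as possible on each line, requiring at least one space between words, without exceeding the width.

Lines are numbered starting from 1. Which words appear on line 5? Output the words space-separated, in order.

Line 1: ['line', 'storm', 'blue'] (min_width=15, slack=3)
Line 2: ['quick', 'that', 'my'] (min_width=13, slack=5)
Line 3: ['letter', 'laboratory'] (min_width=17, slack=1)
Line 4: ['sleepy', 'sound'] (min_width=12, slack=6)
Line 5: ['quickly', 'coffee'] (min_width=14, slack=4)
Line 6: ['this', 'electric'] (min_width=13, slack=5)
Line 7: ['plate', 'cat'] (min_width=9, slack=9)

Answer: quickly coffee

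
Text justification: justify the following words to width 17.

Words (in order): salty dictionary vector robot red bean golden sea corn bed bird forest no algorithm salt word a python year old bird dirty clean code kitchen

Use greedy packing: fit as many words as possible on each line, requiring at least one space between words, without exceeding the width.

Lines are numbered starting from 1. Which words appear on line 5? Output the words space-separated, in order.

Line 1: ['salty', 'dictionary'] (min_width=16, slack=1)
Line 2: ['vector', 'robot', 'red'] (min_width=16, slack=1)
Line 3: ['bean', 'golden', 'sea'] (min_width=15, slack=2)
Line 4: ['corn', 'bed', 'bird'] (min_width=13, slack=4)
Line 5: ['forest', 'no'] (min_width=9, slack=8)
Line 6: ['algorithm', 'salt'] (min_width=14, slack=3)
Line 7: ['word', 'a', 'python'] (min_width=13, slack=4)
Line 8: ['year', 'old', 'bird'] (min_width=13, slack=4)
Line 9: ['dirty', 'clean', 'code'] (min_width=16, slack=1)
Line 10: ['kitchen'] (min_width=7, slack=10)

Answer: forest no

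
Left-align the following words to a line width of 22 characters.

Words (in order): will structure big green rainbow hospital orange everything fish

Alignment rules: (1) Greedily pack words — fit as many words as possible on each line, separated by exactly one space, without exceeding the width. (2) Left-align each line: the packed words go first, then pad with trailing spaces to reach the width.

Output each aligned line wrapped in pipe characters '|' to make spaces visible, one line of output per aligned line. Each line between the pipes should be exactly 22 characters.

Line 1: ['will', 'structure', 'big'] (min_width=18, slack=4)
Line 2: ['green', 'rainbow', 'hospital'] (min_width=22, slack=0)
Line 3: ['orange', 'everything', 'fish'] (min_width=22, slack=0)

Answer: |will structure big    |
|green rainbow hospital|
|orange everything fish|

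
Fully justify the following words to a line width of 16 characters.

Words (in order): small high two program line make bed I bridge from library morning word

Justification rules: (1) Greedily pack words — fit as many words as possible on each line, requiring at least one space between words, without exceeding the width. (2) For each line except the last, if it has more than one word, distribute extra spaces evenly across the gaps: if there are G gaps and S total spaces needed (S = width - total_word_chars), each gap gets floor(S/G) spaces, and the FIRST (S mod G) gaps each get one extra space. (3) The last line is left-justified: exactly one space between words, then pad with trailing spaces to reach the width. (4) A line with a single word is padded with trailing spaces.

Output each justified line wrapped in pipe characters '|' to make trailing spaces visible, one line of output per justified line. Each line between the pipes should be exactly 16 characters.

Answer: |small  high  two|
|program     line|
|make    bed    I|
|bridge      from|
|library  morning|
|word            |

Derivation:
Line 1: ['small', 'high', 'two'] (min_width=14, slack=2)
Line 2: ['program', 'line'] (min_width=12, slack=4)
Line 3: ['make', 'bed', 'I'] (min_width=10, slack=6)
Line 4: ['bridge', 'from'] (min_width=11, slack=5)
Line 5: ['library', 'morning'] (min_width=15, slack=1)
Line 6: ['word'] (min_width=4, slack=12)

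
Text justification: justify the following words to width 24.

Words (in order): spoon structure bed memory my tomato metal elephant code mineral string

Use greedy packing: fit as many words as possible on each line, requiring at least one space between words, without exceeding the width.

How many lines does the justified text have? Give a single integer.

Answer: 4

Derivation:
Line 1: ['spoon', 'structure', 'bed'] (min_width=19, slack=5)
Line 2: ['memory', 'my', 'tomato', 'metal'] (min_width=22, slack=2)
Line 3: ['elephant', 'code', 'mineral'] (min_width=21, slack=3)
Line 4: ['string'] (min_width=6, slack=18)
Total lines: 4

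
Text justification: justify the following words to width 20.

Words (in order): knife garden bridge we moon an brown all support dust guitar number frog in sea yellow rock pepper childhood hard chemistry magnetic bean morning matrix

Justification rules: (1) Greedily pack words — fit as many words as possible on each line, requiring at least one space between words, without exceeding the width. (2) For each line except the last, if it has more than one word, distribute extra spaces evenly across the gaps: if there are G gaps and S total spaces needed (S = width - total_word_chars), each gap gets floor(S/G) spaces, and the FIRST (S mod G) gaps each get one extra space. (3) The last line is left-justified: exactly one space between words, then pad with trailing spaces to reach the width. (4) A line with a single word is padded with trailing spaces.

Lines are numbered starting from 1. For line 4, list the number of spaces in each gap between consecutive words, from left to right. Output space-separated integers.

Line 1: ['knife', 'garden', 'bridge'] (min_width=19, slack=1)
Line 2: ['we', 'moon', 'an', 'brown', 'all'] (min_width=20, slack=0)
Line 3: ['support', 'dust', 'guitar'] (min_width=19, slack=1)
Line 4: ['number', 'frog', 'in', 'sea'] (min_width=18, slack=2)
Line 5: ['yellow', 'rock', 'pepper'] (min_width=18, slack=2)
Line 6: ['childhood', 'hard'] (min_width=14, slack=6)
Line 7: ['chemistry', 'magnetic'] (min_width=18, slack=2)
Line 8: ['bean', 'morning', 'matrix'] (min_width=19, slack=1)

Answer: 2 2 1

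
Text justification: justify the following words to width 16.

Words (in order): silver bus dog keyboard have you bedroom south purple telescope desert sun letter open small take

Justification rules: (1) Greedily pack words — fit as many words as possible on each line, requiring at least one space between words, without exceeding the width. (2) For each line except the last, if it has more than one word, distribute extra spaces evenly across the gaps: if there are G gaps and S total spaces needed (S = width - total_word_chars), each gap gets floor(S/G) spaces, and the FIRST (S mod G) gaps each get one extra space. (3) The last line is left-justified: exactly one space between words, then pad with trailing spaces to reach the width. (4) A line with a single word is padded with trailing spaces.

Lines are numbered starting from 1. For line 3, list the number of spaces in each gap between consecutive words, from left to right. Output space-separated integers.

Answer: 6

Derivation:
Line 1: ['silver', 'bus', 'dog'] (min_width=14, slack=2)
Line 2: ['keyboard', 'have'] (min_width=13, slack=3)
Line 3: ['you', 'bedroom'] (min_width=11, slack=5)
Line 4: ['south', 'purple'] (min_width=12, slack=4)
Line 5: ['telescope', 'desert'] (min_width=16, slack=0)
Line 6: ['sun', 'letter', 'open'] (min_width=15, slack=1)
Line 7: ['small', 'take'] (min_width=10, slack=6)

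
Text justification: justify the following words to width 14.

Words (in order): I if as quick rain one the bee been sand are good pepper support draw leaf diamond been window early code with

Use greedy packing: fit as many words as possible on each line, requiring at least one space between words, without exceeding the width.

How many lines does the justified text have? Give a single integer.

Answer: 9

Derivation:
Line 1: ['I', 'if', 'as', 'quick'] (min_width=13, slack=1)
Line 2: ['rain', 'one', 'the'] (min_width=12, slack=2)
Line 3: ['bee', 'been', 'sand'] (min_width=13, slack=1)
Line 4: ['are', 'good'] (min_width=8, slack=6)
Line 5: ['pepper', 'support'] (min_width=14, slack=0)
Line 6: ['draw', 'leaf'] (min_width=9, slack=5)
Line 7: ['diamond', 'been'] (min_width=12, slack=2)
Line 8: ['window', 'early'] (min_width=12, slack=2)
Line 9: ['code', 'with'] (min_width=9, slack=5)
Total lines: 9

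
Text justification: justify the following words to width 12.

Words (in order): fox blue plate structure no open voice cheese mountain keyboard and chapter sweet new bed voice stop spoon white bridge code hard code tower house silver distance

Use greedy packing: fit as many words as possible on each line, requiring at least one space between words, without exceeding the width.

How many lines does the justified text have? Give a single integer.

Answer: 16

Derivation:
Line 1: ['fox', 'blue'] (min_width=8, slack=4)
Line 2: ['plate'] (min_width=5, slack=7)
Line 3: ['structure', 'no'] (min_width=12, slack=0)
Line 4: ['open', 'voice'] (min_width=10, slack=2)
Line 5: ['cheese'] (min_width=6, slack=6)
Line 6: ['mountain'] (min_width=8, slack=4)
Line 7: ['keyboard', 'and'] (min_width=12, slack=0)
Line 8: ['chapter'] (min_width=7, slack=5)
Line 9: ['sweet', 'new'] (min_width=9, slack=3)
Line 10: ['bed', 'voice'] (min_width=9, slack=3)
Line 11: ['stop', 'spoon'] (min_width=10, slack=2)
Line 12: ['white', 'bridge'] (min_width=12, slack=0)
Line 13: ['code', 'hard'] (min_width=9, slack=3)
Line 14: ['code', 'tower'] (min_width=10, slack=2)
Line 15: ['house', 'silver'] (min_width=12, slack=0)
Line 16: ['distance'] (min_width=8, slack=4)
Total lines: 16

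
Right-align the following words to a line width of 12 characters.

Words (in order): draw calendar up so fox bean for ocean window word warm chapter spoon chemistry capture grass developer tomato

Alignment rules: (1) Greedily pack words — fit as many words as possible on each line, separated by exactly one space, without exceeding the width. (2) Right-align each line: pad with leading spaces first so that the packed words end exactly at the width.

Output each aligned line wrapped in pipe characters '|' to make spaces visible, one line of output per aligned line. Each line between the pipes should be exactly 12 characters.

Line 1: ['draw'] (min_width=4, slack=8)
Line 2: ['calendar', 'up'] (min_width=11, slack=1)
Line 3: ['so', 'fox', 'bean'] (min_width=11, slack=1)
Line 4: ['for', 'ocean'] (min_width=9, slack=3)
Line 5: ['window', 'word'] (min_width=11, slack=1)
Line 6: ['warm', 'chapter'] (min_width=12, slack=0)
Line 7: ['spoon'] (min_width=5, slack=7)
Line 8: ['chemistry'] (min_width=9, slack=3)
Line 9: ['capture'] (min_width=7, slack=5)
Line 10: ['grass'] (min_width=5, slack=7)
Line 11: ['developer'] (min_width=9, slack=3)
Line 12: ['tomato'] (min_width=6, slack=6)

Answer: |        draw|
| calendar up|
| so fox bean|
|   for ocean|
| window word|
|warm chapter|
|       spoon|
|   chemistry|
|     capture|
|       grass|
|   developer|
|      tomato|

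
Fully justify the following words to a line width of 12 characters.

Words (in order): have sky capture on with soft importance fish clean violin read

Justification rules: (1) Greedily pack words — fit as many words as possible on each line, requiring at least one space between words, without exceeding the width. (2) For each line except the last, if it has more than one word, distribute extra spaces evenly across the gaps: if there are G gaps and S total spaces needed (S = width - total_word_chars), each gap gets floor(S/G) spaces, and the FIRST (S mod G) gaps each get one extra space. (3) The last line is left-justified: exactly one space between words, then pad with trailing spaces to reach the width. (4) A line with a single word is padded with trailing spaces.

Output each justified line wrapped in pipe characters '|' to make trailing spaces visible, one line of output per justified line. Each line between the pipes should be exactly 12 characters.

Answer: |have     sky|
|capture   on|
|with    soft|
|importance  |
|fish   clean|
|violin read |

Derivation:
Line 1: ['have', 'sky'] (min_width=8, slack=4)
Line 2: ['capture', 'on'] (min_width=10, slack=2)
Line 3: ['with', 'soft'] (min_width=9, slack=3)
Line 4: ['importance'] (min_width=10, slack=2)
Line 5: ['fish', 'clean'] (min_width=10, slack=2)
Line 6: ['violin', 'read'] (min_width=11, slack=1)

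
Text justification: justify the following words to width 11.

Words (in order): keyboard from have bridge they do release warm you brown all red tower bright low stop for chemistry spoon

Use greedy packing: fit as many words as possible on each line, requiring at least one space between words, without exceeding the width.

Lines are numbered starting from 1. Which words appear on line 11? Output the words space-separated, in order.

Answer: spoon

Derivation:
Line 1: ['keyboard'] (min_width=8, slack=3)
Line 2: ['from', 'have'] (min_width=9, slack=2)
Line 3: ['bridge', 'they'] (min_width=11, slack=0)
Line 4: ['do', 'release'] (min_width=10, slack=1)
Line 5: ['warm', 'you'] (min_width=8, slack=3)
Line 6: ['brown', 'all'] (min_width=9, slack=2)
Line 7: ['red', 'tower'] (min_width=9, slack=2)
Line 8: ['bright', 'low'] (min_width=10, slack=1)
Line 9: ['stop', 'for'] (min_width=8, slack=3)
Line 10: ['chemistry'] (min_width=9, slack=2)
Line 11: ['spoon'] (min_width=5, slack=6)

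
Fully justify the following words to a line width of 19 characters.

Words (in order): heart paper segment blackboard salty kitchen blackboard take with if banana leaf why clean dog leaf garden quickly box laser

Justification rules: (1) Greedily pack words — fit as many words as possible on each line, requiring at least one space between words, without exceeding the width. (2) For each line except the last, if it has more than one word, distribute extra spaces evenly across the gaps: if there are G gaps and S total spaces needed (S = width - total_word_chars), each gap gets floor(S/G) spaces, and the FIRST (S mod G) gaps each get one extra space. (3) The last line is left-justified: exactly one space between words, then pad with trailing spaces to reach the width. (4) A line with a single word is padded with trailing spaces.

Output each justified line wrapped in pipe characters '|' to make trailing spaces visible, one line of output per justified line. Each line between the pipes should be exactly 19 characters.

Answer: |heart paper segment|
|blackboard    salty|
|kitchen  blackboard|
|take with if banana|
|leaf  why clean dog|
|leaf garden quickly|
|box laser          |

Derivation:
Line 1: ['heart', 'paper', 'segment'] (min_width=19, slack=0)
Line 2: ['blackboard', 'salty'] (min_width=16, slack=3)
Line 3: ['kitchen', 'blackboard'] (min_width=18, slack=1)
Line 4: ['take', 'with', 'if', 'banana'] (min_width=19, slack=0)
Line 5: ['leaf', 'why', 'clean', 'dog'] (min_width=18, slack=1)
Line 6: ['leaf', 'garden', 'quickly'] (min_width=19, slack=0)
Line 7: ['box', 'laser'] (min_width=9, slack=10)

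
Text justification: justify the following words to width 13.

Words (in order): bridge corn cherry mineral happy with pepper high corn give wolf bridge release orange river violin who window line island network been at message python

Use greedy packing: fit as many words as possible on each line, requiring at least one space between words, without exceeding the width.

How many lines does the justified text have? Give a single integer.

Answer: 15

Derivation:
Line 1: ['bridge', 'corn'] (min_width=11, slack=2)
Line 2: ['cherry'] (min_width=6, slack=7)
Line 3: ['mineral', 'happy'] (min_width=13, slack=0)
Line 4: ['with', 'pepper'] (min_width=11, slack=2)
Line 5: ['high', 'corn'] (min_width=9, slack=4)
Line 6: ['give', 'wolf'] (min_width=9, slack=4)
Line 7: ['bridge'] (min_width=6, slack=7)
Line 8: ['release'] (min_width=7, slack=6)
Line 9: ['orange', 'river'] (min_width=12, slack=1)
Line 10: ['violin', 'who'] (min_width=10, slack=3)
Line 11: ['window', 'line'] (min_width=11, slack=2)
Line 12: ['island'] (min_width=6, slack=7)
Line 13: ['network', 'been'] (min_width=12, slack=1)
Line 14: ['at', 'message'] (min_width=10, slack=3)
Line 15: ['python'] (min_width=6, slack=7)
Total lines: 15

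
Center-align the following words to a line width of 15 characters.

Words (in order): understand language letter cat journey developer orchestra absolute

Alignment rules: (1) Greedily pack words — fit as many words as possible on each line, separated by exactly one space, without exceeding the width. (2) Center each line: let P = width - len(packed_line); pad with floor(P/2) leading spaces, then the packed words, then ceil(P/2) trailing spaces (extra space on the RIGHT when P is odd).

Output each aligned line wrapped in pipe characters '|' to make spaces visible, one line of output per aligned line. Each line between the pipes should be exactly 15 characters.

Line 1: ['understand'] (min_width=10, slack=5)
Line 2: ['language', 'letter'] (min_width=15, slack=0)
Line 3: ['cat', 'journey'] (min_width=11, slack=4)
Line 4: ['developer'] (min_width=9, slack=6)
Line 5: ['orchestra'] (min_width=9, slack=6)
Line 6: ['absolute'] (min_width=8, slack=7)

Answer: |  understand   |
|language letter|
|  cat journey  |
|   developer   |
|   orchestra   |
|   absolute    |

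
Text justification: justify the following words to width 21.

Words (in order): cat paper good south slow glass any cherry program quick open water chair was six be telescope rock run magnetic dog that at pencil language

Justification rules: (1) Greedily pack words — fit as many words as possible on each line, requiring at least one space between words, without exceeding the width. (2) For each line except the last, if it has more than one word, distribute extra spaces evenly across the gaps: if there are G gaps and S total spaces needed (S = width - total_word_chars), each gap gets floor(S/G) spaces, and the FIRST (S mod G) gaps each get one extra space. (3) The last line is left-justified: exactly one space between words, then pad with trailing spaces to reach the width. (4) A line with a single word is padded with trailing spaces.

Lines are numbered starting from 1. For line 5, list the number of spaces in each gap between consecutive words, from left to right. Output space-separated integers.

Answer: 1 1 1

Derivation:
Line 1: ['cat', 'paper', 'good', 'south'] (min_width=20, slack=1)
Line 2: ['slow', 'glass', 'any', 'cherry'] (min_width=21, slack=0)
Line 3: ['program', 'quick', 'open'] (min_width=18, slack=3)
Line 4: ['water', 'chair', 'was', 'six'] (min_width=19, slack=2)
Line 5: ['be', 'telescope', 'rock', 'run'] (min_width=21, slack=0)
Line 6: ['magnetic', 'dog', 'that', 'at'] (min_width=20, slack=1)
Line 7: ['pencil', 'language'] (min_width=15, slack=6)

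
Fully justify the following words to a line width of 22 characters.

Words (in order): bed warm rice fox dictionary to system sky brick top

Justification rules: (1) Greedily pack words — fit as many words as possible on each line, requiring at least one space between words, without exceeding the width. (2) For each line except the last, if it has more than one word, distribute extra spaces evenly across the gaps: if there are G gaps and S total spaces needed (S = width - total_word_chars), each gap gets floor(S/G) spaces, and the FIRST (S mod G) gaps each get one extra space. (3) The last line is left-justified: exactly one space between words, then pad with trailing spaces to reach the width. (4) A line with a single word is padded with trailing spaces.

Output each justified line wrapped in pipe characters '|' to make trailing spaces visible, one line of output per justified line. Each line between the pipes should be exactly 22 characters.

Answer: |bed   warm   rice  fox|
|dictionary  to  system|
|sky brick top         |

Derivation:
Line 1: ['bed', 'warm', 'rice', 'fox'] (min_width=17, slack=5)
Line 2: ['dictionary', 'to', 'system'] (min_width=20, slack=2)
Line 3: ['sky', 'brick', 'top'] (min_width=13, slack=9)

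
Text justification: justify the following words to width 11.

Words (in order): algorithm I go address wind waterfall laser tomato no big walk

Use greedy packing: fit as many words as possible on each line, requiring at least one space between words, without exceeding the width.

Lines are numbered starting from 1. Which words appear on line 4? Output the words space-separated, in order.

Line 1: ['algorithm', 'I'] (min_width=11, slack=0)
Line 2: ['go', 'address'] (min_width=10, slack=1)
Line 3: ['wind'] (min_width=4, slack=7)
Line 4: ['waterfall'] (min_width=9, slack=2)
Line 5: ['laser'] (min_width=5, slack=6)
Line 6: ['tomato', 'no'] (min_width=9, slack=2)
Line 7: ['big', 'walk'] (min_width=8, slack=3)

Answer: waterfall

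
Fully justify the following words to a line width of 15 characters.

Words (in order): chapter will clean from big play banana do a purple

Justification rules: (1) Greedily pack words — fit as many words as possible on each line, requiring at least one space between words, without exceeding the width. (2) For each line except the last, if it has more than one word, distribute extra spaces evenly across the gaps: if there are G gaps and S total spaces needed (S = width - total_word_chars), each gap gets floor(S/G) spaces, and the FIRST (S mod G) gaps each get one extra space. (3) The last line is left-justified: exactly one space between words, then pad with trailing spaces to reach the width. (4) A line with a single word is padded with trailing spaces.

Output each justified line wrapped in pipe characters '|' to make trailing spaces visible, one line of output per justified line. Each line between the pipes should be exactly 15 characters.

Line 1: ['chapter', 'will'] (min_width=12, slack=3)
Line 2: ['clean', 'from', 'big'] (min_width=14, slack=1)
Line 3: ['play', 'banana', 'do'] (min_width=14, slack=1)
Line 4: ['a', 'purple'] (min_width=8, slack=7)

Answer: |chapter    will|
|clean  from big|
|play  banana do|
|a purple       |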